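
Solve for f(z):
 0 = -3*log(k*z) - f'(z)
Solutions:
 f(z) = C1 - 3*z*log(k*z) + 3*z


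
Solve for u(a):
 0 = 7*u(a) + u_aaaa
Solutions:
 u(a) = (C1*sin(sqrt(2)*7^(1/4)*a/2) + C2*cos(sqrt(2)*7^(1/4)*a/2))*exp(-sqrt(2)*7^(1/4)*a/2) + (C3*sin(sqrt(2)*7^(1/4)*a/2) + C4*cos(sqrt(2)*7^(1/4)*a/2))*exp(sqrt(2)*7^(1/4)*a/2)


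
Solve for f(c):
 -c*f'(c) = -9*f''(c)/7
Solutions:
 f(c) = C1 + C2*erfi(sqrt(14)*c/6)


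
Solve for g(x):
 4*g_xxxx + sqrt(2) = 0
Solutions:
 g(x) = C1 + C2*x + C3*x^2 + C4*x^3 - sqrt(2)*x^4/96


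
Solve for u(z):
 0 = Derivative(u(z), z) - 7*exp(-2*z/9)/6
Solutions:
 u(z) = C1 - 21*exp(-2*z/9)/4


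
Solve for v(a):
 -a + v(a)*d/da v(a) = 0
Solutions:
 v(a) = -sqrt(C1 + a^2)
 v(a) = sqrt(C1 + a^2)


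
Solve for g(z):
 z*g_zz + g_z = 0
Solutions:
 g(z) = C1 + C2*log(z)


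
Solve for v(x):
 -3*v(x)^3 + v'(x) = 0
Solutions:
 v(x) = -sqrt(2)*sqrt(-1/(C1 + 3*x))/2
 v(x) = sqrt(2)*sqrt(-1/(C1 + 3*x))/2


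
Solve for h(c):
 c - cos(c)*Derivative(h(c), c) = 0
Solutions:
 h(c) = C1 + Integral(c/cos(c), c)


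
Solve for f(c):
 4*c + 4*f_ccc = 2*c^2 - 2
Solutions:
 f(c) = C1 + C2*c + C3*c^2 + c^5/120 - c^4/24 - c^3/12


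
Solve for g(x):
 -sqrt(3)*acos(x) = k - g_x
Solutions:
 g(x) = C1 + k*x + sqrt(3)*(x*acos(x) - sqrt(1 - x^2))


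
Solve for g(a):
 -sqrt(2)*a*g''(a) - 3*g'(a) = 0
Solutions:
 g(a) = C1 + C2*a^(1 - 3*sqrt(2)/2)


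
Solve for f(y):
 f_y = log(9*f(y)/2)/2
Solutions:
 2*Integral(1/(-log(_y) - 2*log(3) + log(2)), (_y, f(y))) = C1 - y


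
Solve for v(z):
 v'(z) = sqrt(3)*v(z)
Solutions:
 v(z) = C1*exp(sqrt(3)*z)


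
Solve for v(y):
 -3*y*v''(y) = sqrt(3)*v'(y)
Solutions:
 v(y) = C1 + C2*y^(1 - sqrt(3)/3)


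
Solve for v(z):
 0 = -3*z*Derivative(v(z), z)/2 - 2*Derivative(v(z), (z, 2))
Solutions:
 v(z) = C1 + C2*erf(sqrt(6)*z/4)


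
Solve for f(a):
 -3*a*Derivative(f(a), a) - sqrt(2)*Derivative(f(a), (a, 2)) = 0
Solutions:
 f(a) = C1 + C2*erf(2^(1/4)*sqrt(3)*a/2)


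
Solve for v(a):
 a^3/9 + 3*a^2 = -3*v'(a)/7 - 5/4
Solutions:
 v(a) = C1 - 7*a^4/108 - 7*a^3/3 - 35*a/12


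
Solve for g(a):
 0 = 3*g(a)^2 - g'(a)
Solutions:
 g(a) = -1/(C1 + 3*a)


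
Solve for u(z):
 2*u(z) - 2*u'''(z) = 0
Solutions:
 u(z) = C3*exp(z) + (C1*sin(sqrt(3)*z/2) + C2*cos(sqrt(3)*z/2))*exp(-z/2)


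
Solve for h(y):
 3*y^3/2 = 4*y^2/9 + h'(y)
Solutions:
 h(y) = C1 + 3*y^4/8 - 4*y^3/27


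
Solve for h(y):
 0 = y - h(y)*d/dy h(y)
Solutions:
 h(y) = -sqrt(C1 + y^2)
 h(y) = sqrt(C1 + y^2)


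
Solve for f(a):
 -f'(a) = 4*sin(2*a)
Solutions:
 f(a) = C1 + 2*cos(2*a)


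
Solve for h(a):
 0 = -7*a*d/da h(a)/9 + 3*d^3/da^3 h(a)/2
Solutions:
 h(a) = C1 + Integral(C2*airyai(14^(1/3)*a/3) + C3*airybi(14^(1/3)*a/3), a)


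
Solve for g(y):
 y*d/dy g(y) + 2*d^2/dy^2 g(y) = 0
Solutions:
 g(y) = C1 + C2*erf(y/2)


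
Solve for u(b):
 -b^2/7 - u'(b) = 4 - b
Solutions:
 u(b) = C1 - b^3/21 + b^2/2 - 4*b


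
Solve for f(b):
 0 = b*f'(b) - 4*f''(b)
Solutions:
 f(b) = C1 + C2*erfi(sqrt(2)*b/4)


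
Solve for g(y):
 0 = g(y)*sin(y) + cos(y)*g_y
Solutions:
 g(y) = C1*cos(y)


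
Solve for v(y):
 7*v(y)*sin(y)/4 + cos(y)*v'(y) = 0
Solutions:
 v(y) = C1*cos(y)^(7/4)


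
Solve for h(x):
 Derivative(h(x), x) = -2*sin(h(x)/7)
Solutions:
 2*x + 7*log(cos(h(x)/7) - 1)/2 - 7*log(cos(h(x)/7) + 1)/2 = C1


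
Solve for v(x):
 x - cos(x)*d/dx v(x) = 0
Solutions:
 v(x) = C1 + Integral(x/cos(x), x)


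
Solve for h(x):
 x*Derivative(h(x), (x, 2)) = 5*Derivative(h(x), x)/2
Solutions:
 h(x) = C1 + C2*x^(7/2)


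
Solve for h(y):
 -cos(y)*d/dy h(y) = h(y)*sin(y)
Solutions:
 h(y) = C1*cos(y)


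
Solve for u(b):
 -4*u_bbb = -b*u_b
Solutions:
 u(b) = C1 + Integral(C2*airyai(2^(1/3)*b/2) + C3*airybi(2^(1/3)*b/2), b)


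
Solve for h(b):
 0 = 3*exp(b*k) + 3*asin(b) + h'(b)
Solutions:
 h(b) = C1 - 3*b*asin(b) - 3*sqrt(1 - b^2) - 3*Piecewise((exp(b*k)/k, Ne(k, 0)), (b, True))


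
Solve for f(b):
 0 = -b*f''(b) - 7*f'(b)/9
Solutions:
 f(b) = C1 + C2*b^(2/9)


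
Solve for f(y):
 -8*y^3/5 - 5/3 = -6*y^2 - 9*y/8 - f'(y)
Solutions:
 f(y) = C1 + 2*y^4/5 - 2*y^3 - 9*y^2/16 + 5*y/3


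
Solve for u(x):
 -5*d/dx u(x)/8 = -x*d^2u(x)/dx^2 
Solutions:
 u(x) = C1 + C2*x^(13/8)


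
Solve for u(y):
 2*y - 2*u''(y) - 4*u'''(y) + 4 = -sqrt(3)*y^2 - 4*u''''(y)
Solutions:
 u(y) = C1 + C2*y + C3*exp(y*(1 - sqrt(3))/2) + C4*exp(y*(1 + sqrt(3))/2) + sqrt(3)*y^4/24 + y^3*(1 - 2*sqrt(3))/6 + 3*sqrt(3)*y^2


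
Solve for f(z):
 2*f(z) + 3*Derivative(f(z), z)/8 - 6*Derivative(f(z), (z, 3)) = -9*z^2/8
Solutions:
 f(z) = C1*exp(-3^(1/3)*z*(3^(1/3)/(sqrt(9213) + 96)^(1/3) + (sqrt(9213) + 96)^(1/3))/24)*sin(3^(1/6)*z*(-3^(2/3)*(sqrt(9213) + 96)^(1/3) + 3/(sqrt(9213) + 96)^(1/3))/24) + C2*exp(-3^(1/3)*z*(3^(1/3)/(sqrt(9213) + 96)^(1/3) + (sqrt(9213) + 96)^(1/3))/24)*cos(3^(1/6)*z*(-3^(2/3)*(sqrt(9213) + 96)^(1/3) + 3/(sqrt(9213) + 96)^(1/3))/24) + C3*exp(3^(1/3)*z*(3^(1/3)/(sqrt(9213) + 96)^(1/3) + (sqrt(9213) + 96)^(1/3))/12) - 9*z^2/16 + 27*z/128 - 81/2048


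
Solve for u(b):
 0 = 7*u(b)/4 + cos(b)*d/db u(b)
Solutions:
 u(b) = C1*(sin(b) - 1)^(7/8)/(sin(b) + 1)^(7/8)


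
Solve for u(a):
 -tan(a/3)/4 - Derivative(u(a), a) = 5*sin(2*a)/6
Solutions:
 u(a) = C1 + 3*log(cos(a/3))/4 + 5*cos(2*a)/12


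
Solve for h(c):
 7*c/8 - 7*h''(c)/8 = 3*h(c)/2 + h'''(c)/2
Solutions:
 h(c) = C1*exp(c*(-14 + 49/(72*sqrt(1639) + 2935)^(1/3) + (72*sqrt(1639) + 2935)^(1/3))/24)*sin(sqrt(3)*c*(-(72*sqrt(1639) + 2935)^(1/3) + 49/(72*sqrt(1639) + 2935)^(1/3))/24) + C2*exp(c*(-14 + 49/(72*sqrt(1639) + 2935)^(1/3) + (72*sqrt(1639) + 2935)^(1/3))/24)*cos(sqrt(3)*c*(-(72*sqrt(1639) + 2935)^(1/3) + 49/(72*sqrt(1639) + 2935)^(1/3))/24) + C3*exp(-c*(49/(72*sqrt(1639) + 2935)^(1/3) + 7 + (72*sqrt(1639) + 2935)^(1/3))/12) + 7*c/12


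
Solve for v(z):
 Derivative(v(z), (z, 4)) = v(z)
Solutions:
 v(z) = C1*exp(-z) + C2*exp(z) + C3*sin(z) + C4*cos(z)


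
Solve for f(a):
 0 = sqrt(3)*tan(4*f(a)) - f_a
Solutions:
 f(a) = -asin(C1*exp(4*sqrt(3)*a))/4 + pi/4
 f(a) = asin(C1*exp(4*sqrt(3)*a))/4


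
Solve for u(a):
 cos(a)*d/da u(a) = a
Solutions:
 u(a) = C1 + Integral(a/cos(a), a)


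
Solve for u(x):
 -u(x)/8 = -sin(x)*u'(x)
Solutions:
 u(x) = C1*(cos(x) - 1)^(1/16)/(cos(x) + 1)^(1/16)


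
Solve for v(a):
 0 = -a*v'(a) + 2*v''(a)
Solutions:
 v(a) = C1 + C2*erfi(a/2)


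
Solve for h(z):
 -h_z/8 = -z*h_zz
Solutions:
 h(z) = C1 + C2*z^(9/8)


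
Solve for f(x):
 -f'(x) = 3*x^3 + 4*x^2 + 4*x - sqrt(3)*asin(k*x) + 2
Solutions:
 f(x) = C1 - 3*x^4/4 - 4*x^3/3 - 2*x^2 - 2*x + sqrt(3)*Piecewise((x*asin(k*x) + sqrt(-k^2*x^2 + 1)/k, Ne(k, 0)), (0, True))


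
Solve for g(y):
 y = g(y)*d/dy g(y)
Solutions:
 g(y) = -sqrt(C1 + y^2)
 g(y) = sqrt(C1 + y^2)


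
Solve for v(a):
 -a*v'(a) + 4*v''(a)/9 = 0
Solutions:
 v(a) = C1 + C2*erfi(3*sqrt(2)*a/4)


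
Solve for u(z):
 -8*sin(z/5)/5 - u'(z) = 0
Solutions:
 u(z) = C1 + 8*cos(z/5)


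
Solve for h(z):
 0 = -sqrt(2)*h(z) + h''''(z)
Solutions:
 h(z) = C1*exp(-2^(1/8)*z) + C2*exp(2^(1/8)*z) + C3*sin(2^(1/8)*z) + C4*cos(2^(1/8)*z)


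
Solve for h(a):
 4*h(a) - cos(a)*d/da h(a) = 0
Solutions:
 h(a) = C1*(sin(a)^2 + 2*sin(a) + 1)/(sin(a)^2 - 2*sin(a) + 1)


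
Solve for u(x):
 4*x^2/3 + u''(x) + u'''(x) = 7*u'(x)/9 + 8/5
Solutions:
 u(x) = C1 + C2*exp(x*(-3 + sqrt(37))/6) + C3*exp(-x*(3 + sqrt(37))/6) + 4*x^3/7 + 108*x^2/49 + 13752*x/1715


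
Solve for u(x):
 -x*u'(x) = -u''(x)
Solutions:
 u(x) = C1 + C2*erfi(sqrt(2)*x/2)


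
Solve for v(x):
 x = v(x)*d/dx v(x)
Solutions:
 v(x) = -sqrt(C1 + x^2)
 v(x) = sqrt(C1 + x^2)


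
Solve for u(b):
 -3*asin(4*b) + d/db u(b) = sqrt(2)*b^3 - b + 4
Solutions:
 u(b) = C1 + sqrt(2)*b^4/4 - b^2/2 + 3*b*asin(4*b) + 4*b + 3*sqrt(1 - 16*b^2)/4


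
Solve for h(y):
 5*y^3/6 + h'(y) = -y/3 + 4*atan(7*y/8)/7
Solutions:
 h(y) = C1 - 5*y^4/24 - y^2/6 + 4*y*atan(7*y/8)/7 - 16*log(49*y^2 + 64)/49


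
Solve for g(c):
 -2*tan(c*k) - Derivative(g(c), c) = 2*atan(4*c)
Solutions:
 g(c) = C1 - 2*c*atan(4*c) - 2*Piecewise((-log(cos(c*k))/k, Ne(k, 0)), (0, True)) + log(16*c^2 + 1)/4


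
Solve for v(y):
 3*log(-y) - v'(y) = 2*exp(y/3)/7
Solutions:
 v(y) = C1 + 3*y*log(-y) - 3*y - 6*exp(y/3)/7


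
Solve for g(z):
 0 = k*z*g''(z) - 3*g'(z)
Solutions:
 g(z) = C1 + z^(((re(k) + 3)*re(k) + im(k)^2)/(re(k)^2 + im(k)^2))*(C2*sin(3*log(z)*Abs(im(k))/(re(k)^2 + im(k)^2)) + C3*cos(3*log(z)*im(k)/(re(k)^2 + im(k)^2)))


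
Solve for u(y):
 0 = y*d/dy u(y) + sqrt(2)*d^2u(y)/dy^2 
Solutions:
 u(y) = C1 + C2*erf(2^(1/4)*y/2)


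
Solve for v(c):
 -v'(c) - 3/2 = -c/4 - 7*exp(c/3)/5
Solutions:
 v(c) = C1 + c^2/8 - 3*c/2 + 21*exp(c/3)/5


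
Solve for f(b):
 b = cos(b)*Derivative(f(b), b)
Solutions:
 f(b) = C1 + Integral(b/cos(b), b)


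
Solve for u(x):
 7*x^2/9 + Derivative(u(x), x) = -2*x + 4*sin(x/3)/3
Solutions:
 u(x) = C1 - 7*x^3/27 - x^2 - 4*cos(x/3)


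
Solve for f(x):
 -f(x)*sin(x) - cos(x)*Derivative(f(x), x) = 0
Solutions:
 f(x) = C1*cos(x)


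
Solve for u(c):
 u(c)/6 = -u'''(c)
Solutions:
 u(c) = C3*exp(-6^(2/3)*c/6) + (C1*sin(2^(2/3)*3^(1/6)*c/4) + C2*cos(2^(2/3)*3^(1/6)*c/4))*exp(6^(2/3)*c/12)


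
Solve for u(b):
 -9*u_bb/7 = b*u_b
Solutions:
 u(b) = C1 + C2*erf(sqrt(14)*b/6)


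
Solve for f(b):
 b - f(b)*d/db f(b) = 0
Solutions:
 f(b) = -sqrt(C1 + b^2)
 f(b) = sqrt(C1 + b^2)


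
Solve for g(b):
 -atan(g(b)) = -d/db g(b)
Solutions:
 Integral(1/atan(_y), (_y, g(b))) = C1 + b


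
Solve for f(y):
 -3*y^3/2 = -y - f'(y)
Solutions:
 f(y) = C1 + 3*y^4/8 - y^2/2


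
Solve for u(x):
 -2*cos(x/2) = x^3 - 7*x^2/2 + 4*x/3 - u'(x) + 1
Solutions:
 u(x) = C1 + x^4/4 - 7*x^3/6 + 2*x^2/3 + x + 4*sin(x/2)


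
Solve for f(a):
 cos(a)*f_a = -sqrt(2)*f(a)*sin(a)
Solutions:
 f(a) = C1*cos(a)^(sqrt(2))


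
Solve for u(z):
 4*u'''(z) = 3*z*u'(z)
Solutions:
 u(z) = C1 + Integral(C2*airyai(6^(1/3)*z/2) + C3*airybi(6^(1/3)*z/2), z)


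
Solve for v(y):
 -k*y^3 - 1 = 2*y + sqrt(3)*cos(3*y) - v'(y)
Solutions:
 v(y) = C1 + k*y^4/4 + y^2 + y + sqrt(3)*sin(3*y)/3


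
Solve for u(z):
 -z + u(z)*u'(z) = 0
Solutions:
 u(z) = -sqrt(C1 + z^2)
 u(z) = sqrt(C1 + z^2)


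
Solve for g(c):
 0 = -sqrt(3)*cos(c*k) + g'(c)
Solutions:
 g(c) = C1 + sqrt(3)*sin(c*k)/k


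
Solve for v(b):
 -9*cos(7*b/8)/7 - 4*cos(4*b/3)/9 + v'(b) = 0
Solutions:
 v(b) = C1 + 72*sin(7*b/8)/49 + sin(4*b/3)/3


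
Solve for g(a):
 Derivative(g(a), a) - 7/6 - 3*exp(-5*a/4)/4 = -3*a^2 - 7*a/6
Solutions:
 g(a) = C1 - a^3 - 7*a^2/12 + 7*a/6 - 3*exp(-5*a/4)/5


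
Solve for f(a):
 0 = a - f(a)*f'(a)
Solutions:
 f(a) = -sqrt(C1 + a^2)
 f(a) = sqrt(C1 + a^2)


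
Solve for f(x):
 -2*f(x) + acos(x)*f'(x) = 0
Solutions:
 f(x) = C1*exp(2*Integral(1/acos(x), x))


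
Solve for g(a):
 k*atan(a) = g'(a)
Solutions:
 g(a) = C1 + k*(a*atan(a) - log(a^2 + 1)/2)


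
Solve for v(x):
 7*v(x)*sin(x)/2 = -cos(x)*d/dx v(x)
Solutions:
 v(x) = C1*cos(x)^(7/2)


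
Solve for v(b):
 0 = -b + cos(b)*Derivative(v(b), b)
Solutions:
 v(b) = C1 + Integral(b/cos(b), b)


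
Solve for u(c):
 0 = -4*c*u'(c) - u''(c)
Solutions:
 u(c) = C1 + C2*erf(sqrt(2)*c)


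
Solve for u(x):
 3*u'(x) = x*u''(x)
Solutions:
 u(x) = C1 + C2*x^4


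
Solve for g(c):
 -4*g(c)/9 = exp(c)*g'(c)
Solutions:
 g(c) = C1*exp(4*exp(-c)/9)


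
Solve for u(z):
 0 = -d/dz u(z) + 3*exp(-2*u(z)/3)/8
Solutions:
 u(z) = 3*log(-sqrt(C1 + 3*z)) - 3*log(6) + 3*log(3)/2
 u(z) = 3*log(C1 + 3*z)/2 - 3*log(6) + 3*log(3)/2


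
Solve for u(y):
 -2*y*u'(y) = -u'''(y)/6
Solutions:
 u(y) = C1 + Integral(C2*airyai(12^(1/3)*y) + C3*airybi(12^(1/3)*y), y)


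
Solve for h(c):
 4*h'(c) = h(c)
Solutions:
 h(c) = C1*exp(c/4)


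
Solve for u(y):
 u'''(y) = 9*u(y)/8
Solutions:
 u(y) = C3*exp(3^(2/3)*y/2) + (C1*sin(3*3^(1/6)*y/4) + C2*cos(3*3^(1/6)*y/4))*exp(-3^(2/3)*y/4)


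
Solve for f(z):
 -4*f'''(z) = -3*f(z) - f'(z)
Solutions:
 f(z) = C3*exp(z) + (C1*sin(sqrt(2)*z/2) + C2*cos(sqrt(2)*z/2))*exp(-z/2)


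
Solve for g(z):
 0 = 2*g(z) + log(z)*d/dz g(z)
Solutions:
 g(z) = C1*exp(-2*li(z))


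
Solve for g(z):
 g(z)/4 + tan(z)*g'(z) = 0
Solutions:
 g(z) = C1/sin(z)^(1/4)


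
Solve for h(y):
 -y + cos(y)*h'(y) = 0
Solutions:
 h(y) = C1 + Integral(y/cos(y), y)


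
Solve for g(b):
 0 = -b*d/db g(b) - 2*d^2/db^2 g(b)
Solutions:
 g(b) = C1 + C2*erf(b/2)


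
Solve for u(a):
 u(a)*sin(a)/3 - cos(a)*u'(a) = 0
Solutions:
 u(a) = C1/cos(a)^(1/3)


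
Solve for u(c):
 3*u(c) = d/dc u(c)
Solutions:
 u(c) = C1*exp(3*c)


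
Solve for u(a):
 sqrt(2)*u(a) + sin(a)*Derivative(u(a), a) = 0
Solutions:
 u(a) = C1*(cos(a) + 1)^(sqrt(2)/2)/(cos(a) - 1)^(sqrt(2)/2)


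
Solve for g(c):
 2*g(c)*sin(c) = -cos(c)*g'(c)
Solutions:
 g(c) = C1*cos(c)^2


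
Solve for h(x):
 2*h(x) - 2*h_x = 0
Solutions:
 h(x) = C1*exp(x)


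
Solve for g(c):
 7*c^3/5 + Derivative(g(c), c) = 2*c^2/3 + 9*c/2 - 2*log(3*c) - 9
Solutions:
 g(c) = C1 - 7*c^4/20 + 2*c^3/9 + 9*c^2/4 - 2*c*log(c) - 7*c - 2*c*log(3)


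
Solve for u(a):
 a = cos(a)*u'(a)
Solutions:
 u(a) = C1 + Integral(a/cos(a), a)


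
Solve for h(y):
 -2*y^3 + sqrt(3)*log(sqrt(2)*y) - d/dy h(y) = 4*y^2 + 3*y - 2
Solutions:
 h(y) = C1 - y^4/2 - 4*y^3/3 - 3*y^2/2 + sqrt(3)*y*log(y) - sqrt(3)*y + sqrt(3)*y*log(2)/2 + 2*y


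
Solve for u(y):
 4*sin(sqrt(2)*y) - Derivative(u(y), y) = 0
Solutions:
 u(y) = C1 - 2*sqrt(2)*cos(sqrt(2)*y)


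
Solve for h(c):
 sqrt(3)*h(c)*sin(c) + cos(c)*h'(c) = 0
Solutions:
 h(c) = C1*cos(c)^(sqrt(3))


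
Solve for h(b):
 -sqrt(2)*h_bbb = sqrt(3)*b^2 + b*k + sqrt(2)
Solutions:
 h(b) = C1 + C2*b + C3*b^2 - sqrt(6)*b^5/120 - sqrt(2)*b^4*k/48 - b^3/6


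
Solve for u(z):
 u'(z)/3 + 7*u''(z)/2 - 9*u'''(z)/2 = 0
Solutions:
 u(z) = C1 + C2*exp(z*(7 - sqrt(73))/18) + C3*exp(z*(7 + sqrt(73))/18)


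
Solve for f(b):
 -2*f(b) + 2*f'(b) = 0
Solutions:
 f(b) = C1*exp(b)


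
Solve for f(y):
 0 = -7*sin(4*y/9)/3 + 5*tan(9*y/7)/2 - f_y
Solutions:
 f(y) = C1 - 35*log(cos(9*y/7))/18 + 21*cos(4*y/9)/4


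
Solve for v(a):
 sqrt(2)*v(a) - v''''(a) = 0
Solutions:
 v(a) = C1*exp(-2^(1/8)*a) + C2*exp(2^(1/8)*a) + C3*sin(2^(1/8)*a) + C4*cos(2^(1/8)*a)


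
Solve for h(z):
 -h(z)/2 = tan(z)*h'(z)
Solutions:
 h(z) = C1/sqrt(sin(z))


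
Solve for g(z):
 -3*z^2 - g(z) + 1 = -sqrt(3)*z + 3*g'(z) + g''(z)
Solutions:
 g(z) = C1*exp(z*(-3 + sqrt(5))/2) + C2*exp(-z*(sqrt(5) + 3)/2) - 3*z^2 + sqrt(3)*z + 18*z - 47 - 3*sqrt(3)


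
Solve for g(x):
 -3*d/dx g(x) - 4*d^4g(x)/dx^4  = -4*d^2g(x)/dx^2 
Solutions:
 g(x) = C1 + C2*exp(3^(1/3)*x*(4*3^(1/3)/(sqrt(537) + 27)^(1/3) + (sqrt(537) + 27)^(1/3))/12)*sin(3^(1/6)*x*(-3^(2/3)*(sqrt(537) + 27)^(1/3)/12 + (sqrt(537) + 27)^(-1/3))) + C3*exp(3^(1/3)*x*(4*3^(1/3)/(sqrt(537) + 27)^(1/3) + (sqrt(537) + 27)^(1/3))/12)*cos(3^(1/6)*x*(-3^(2/3)*(sqrt(537) + 27)^(1/3)/12 + (sqrt(537) + 27)^(-1/3))) + C4*exp(-3^(1/3)*x*(4*3^(1/3)/(sqrt(537) + 27)^(1/3) + (sqrt(537) + 27)^(1/3))/6)


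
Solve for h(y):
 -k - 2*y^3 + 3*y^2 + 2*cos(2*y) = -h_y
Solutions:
 h(y) = C1 + k*y + y^4/2 - y^3 - sin(2*y)


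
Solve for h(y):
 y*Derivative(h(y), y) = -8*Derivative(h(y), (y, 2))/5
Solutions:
 h(y) = C1 + C2*erf(sqrt(5)*y/4)


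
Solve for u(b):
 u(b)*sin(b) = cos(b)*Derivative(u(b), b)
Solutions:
 u(b) = C1/cos(b)


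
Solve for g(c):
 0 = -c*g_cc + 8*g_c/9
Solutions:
 g(c) = C1 + C2*c^(17/9)


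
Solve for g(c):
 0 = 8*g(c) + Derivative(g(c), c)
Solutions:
 g(c) = C1*exp(-8*c)


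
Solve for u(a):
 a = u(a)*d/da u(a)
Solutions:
 u(a) = -sqrt(C1 + a^2)
 u(a) = sqrt(C1 + a^2)


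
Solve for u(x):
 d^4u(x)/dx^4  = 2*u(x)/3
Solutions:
 u(x) = C1*exp(-2^(1/4)*3^(3/4)*x/3) + C2*exp(2^(1/4)*3^(3/4)*x/3) + C3*sin(2^(1/4)*3^(3/4)*x/3) + C4*cos(2^(1/4)*3^(3/4)*x/3)


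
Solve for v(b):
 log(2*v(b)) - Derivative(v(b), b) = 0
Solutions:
 -Integral(1/(log(_y) + log(2)), (_y, v(b))) = C1 - b


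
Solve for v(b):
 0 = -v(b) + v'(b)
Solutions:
 v(b) = C1*exp(b)


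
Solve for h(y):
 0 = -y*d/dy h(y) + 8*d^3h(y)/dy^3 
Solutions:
 h(y) = C1 + Integral(C2*airyai(y/2) + C3*airybi(y/2), y)


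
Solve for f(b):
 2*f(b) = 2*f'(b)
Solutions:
 f(b) = C1*exp(b)


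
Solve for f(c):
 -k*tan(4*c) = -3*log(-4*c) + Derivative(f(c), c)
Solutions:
 f(c) = C1 + 3*c*log(-c) - 3*c + 6*c*log(2) + k*log(cos(4*c))/4


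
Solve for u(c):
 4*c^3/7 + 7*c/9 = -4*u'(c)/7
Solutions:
 u(c) = C1 - c^4/4 - 49*c^2/72


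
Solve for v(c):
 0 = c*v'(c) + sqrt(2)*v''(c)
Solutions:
 v(c) = C1 + C2*erf(2^(1/4)*c/2)


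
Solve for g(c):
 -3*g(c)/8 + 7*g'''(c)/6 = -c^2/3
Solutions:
 g(c) = C3*exp(3^(2/3)*98^(1/3)*c/14) + 8*c^2/9 + (C1*sin(3*3^(1/6)*98^(1/3)*c/28) + C2*cos(3*3^(1/6)*98^(1/3)*c/28))*exp(-3^(2/3)*98^(1/3)*c/28)


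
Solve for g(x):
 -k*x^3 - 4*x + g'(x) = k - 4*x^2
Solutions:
 g(x) = C1 + k*x^4/4 + k*x - 4*x^3/3 + 2*x^2


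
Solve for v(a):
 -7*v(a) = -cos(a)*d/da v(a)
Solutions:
 v(a) = C1*sqrt(sin(a) + 1)*(sin(a)^3 + 3*sin(a)^2 + 3*sin(a) + 1)/(sqrt(sin(a) - 1)*(sin(a)^3 - 3*sin(a)^2 + 3*sin(a) - 1))


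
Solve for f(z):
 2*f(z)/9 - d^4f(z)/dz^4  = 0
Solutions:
 f(z) = C1*exp(-2^(1/4)*sqrt(3)*z/3) + C2*exp(2^(1/4)*sqrt(3)*z/3) + C3*sin(2^(1/4)*sqrt(3)*z/3) + C4*cos(2^(1/4)*sqrt(3)*z/3)


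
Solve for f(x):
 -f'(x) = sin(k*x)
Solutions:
 f(x) = C1 + cos(k*x)/k


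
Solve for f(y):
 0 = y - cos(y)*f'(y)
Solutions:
 f(y) = C1 + Integral(y/cos(y), y)


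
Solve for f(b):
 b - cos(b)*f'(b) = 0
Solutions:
 f(b) = C1 + Integral(b/cos(b), b)


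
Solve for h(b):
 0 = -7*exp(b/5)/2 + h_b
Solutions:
 h(b) = C1 + 35*exp(b/5)/2


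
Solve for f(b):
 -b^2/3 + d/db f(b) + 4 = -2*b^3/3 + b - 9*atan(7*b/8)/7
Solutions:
 f(b) = C1 - b^4/6 + b^3/9 + b^2/2 - 9*b*atan(7*b/8)/7 - 4*b + 36*log(49*b^2 + 64)/49


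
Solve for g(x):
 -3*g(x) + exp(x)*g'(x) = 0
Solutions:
 g(x) = C1*exp(-3*exp(-x))


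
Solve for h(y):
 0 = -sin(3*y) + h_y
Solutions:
 h(y) = C1 - cos(3*y)/3


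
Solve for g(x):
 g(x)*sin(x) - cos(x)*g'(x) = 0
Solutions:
 g(x) = C1/cos(x)


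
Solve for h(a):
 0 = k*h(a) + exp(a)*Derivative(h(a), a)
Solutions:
 h(a) = C1*exp(k*exp(-a))


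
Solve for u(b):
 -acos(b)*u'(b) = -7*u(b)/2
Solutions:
 u(b) = C1*exp(7*Integral(1/acos(b), b)/2)


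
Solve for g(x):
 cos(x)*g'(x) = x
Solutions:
 g(x) = C1 + Integral(x/cos(x), x)


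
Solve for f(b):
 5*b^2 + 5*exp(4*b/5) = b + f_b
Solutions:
 f(b) = C1 + 5*b^3/3 - b^2/2 + 25*exp(4*b/5)/4


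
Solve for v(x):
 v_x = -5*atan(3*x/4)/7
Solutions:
 v(x) = C1 - 5*x*atan(3*x/4)/7 + 10*log(9*x^2 + 16)/21


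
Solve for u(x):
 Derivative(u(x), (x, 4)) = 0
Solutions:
 u(x) = C1 + C2*x + C3*x^2 + C4*x^3


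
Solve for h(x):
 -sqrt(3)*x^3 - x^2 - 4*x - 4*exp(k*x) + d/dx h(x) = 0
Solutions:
 h(x) = C1 + sqrt(3)*x^4/4 + x^3/3 + 2*x^2 + 4*exp(k*x)/k


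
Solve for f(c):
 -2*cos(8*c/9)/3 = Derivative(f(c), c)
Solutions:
 f(c) = C1 - 3*sin(8*c/9)/4


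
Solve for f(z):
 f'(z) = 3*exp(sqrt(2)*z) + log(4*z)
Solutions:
 f(z) = C1 + z*log(z) + z*(-1 + 2*log(2)) + 3*sqrt(2)*exp(sqrt(2)*z)/2


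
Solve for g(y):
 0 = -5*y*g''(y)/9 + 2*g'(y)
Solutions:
 g(y) = C1 + C2*y^(23/5)


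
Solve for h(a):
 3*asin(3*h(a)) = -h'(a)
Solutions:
 Integral(1/asin(3*_y), (_y, h(a))) = C1 - 3*a


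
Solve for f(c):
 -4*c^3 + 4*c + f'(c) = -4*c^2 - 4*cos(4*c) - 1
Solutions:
 f(c) = C1 + c^4 - 4*c^3/3 - 2*c^2 - c - sin(4*c)


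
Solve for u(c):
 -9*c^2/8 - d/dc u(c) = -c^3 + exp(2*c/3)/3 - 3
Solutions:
 u(c) = C1 + c^4/4 - 3*c^3/8 + 3*c - exp(2*c/3)/2


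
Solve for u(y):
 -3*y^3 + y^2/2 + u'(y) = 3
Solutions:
 u(y) = C1 + 3*y^4/4 - y^3/6 + 3*y


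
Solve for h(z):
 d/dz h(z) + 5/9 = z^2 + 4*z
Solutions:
 h(z) = C1 + z^3/3 + 2*z^2 - 5*z/9


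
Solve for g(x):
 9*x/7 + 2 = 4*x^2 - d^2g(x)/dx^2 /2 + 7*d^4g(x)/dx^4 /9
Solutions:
 g(x) = C1 + C2*x + C3*exp(-3*sqrt(14)*x/14) + C4*exp(3*sqrt(14)*x/14) + 2*x^4/3 - 3*x^3/7 + 94*x^2/9


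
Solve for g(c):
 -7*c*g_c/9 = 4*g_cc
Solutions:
 g(c) = C1 + C2*erf(sqrt(14)*c/12)


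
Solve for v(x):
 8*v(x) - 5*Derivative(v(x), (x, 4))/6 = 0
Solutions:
 v(x) = C1*exp(-2*3^(1/4)*5^(3/4)*x/5) + C2*exp(2*3^(1/4)*5^(3/4)*x/5) + C3*sin(2*3^(1/4)*5^(3/4)*x/5) + C4*cos(2*3^(1/4)*5^(3/4)*x/5)


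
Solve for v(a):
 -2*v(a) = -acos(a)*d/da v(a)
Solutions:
 v(a) = C1*exp(2*Integral(1/acos(a), a))


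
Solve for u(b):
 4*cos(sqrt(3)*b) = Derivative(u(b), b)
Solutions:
 u(b) = C1 + 4*sqrt(3)*sin(sqrt(3)*b)/3


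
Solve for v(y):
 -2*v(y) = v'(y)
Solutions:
 v(y) = C1*exp(-2*y)


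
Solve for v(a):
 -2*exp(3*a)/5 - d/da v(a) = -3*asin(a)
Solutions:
 v(a) = C1 + 3*a*asin(a) + 3*sqrt(1 - a^2) - 2*exp(3*a)/15


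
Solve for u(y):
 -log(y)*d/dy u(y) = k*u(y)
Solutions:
 u(y) = C1*exp(-k*li(y))


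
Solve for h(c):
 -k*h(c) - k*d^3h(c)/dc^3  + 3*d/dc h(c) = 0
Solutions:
 h(c) = C1*exp(-2^(1/3)*c*(2^(1/3)*(sqrt(1 - 4/k^3) + 1)^(1/3)/2 + 1/(k*(sqrt(1 - 4/k^3) + 1)^(1/3)))) + C2*exp(2^(1/3)*c*(2^(1/3)*(sqrt(1 - 4/k^3) + 1)^(1/3)/4 - 2^(1/3)*sqrt(3)*I*(sqrt(1 - 4/k^3) + 1)^(1/3)/4 - 2/(k*(-1 + sqrt(3)*I)*(sqrt(1 - 4/k^3) + 1)^(1/3)))) + C3*exp(2^(1/3)*c*(2^(1/3)*(sqrt(1 - 4/k^3) + 1)^(1/3)/4 + 2^(1/3)*sqrt(3)*I*(sqrt(1 - 4/k^3) + 1)^(1/3)/4 + 2/(k*(1 + sqrt(3)*I)*(sqrt(1 - 4/k^3) + 1)^(1/3))))


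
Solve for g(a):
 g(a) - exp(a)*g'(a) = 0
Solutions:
 g(a) = C1*exp(-exp(-a))


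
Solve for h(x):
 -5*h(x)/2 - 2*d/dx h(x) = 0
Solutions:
 h(x) = C1*exp(-5*x/4)


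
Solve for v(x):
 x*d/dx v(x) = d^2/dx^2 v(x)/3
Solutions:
 v(x) = C1 + C2*erfi(sqrt(6)*x/2)


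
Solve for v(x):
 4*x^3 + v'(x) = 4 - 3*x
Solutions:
 v(x) = C1 - x^4 - 3*x^2/2 + 4*x


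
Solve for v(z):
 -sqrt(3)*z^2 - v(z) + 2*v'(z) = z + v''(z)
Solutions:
 v(z) = -sqrt(3)*z^2 - 4*sqrt(3)*z - z + (C1 + C2*z)*exp(z) - 6*sqrt(3) - 2


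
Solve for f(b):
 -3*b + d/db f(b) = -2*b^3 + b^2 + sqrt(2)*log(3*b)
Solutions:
 f(b) = C1 - b^4/2 + b^3/3 + 3*b^2/2 + sqrt(2)*b*log(b) - sqrt(2)*b + sqrt(2)*b*log(3)


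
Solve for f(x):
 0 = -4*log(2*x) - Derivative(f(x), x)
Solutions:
 f(x) = C1 - 4*x*log(x) - x*log(16) + 4*x


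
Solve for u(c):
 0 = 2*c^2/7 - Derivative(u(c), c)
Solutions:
 u(c) = C1 + 2*c^3/21


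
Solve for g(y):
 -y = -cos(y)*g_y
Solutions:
 g(y) = C1 + Integral(y/cos(y), y)


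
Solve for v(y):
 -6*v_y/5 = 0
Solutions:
 v(y) = C1


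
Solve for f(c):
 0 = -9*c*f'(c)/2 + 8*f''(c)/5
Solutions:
 f(c) = C1 + C2*erfi(3*sqrt(10)*c/8)


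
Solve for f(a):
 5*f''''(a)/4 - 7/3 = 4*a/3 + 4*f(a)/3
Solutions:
 f(a) = C1*exp(-2*15^(3/4)*a/15) + C2*exp(2*15^(3/4)*a/15) + C3*sin(2*15^(3/4)*a/15) + C4*cos(2*15^(3/4)*a/15) - a - 7/4


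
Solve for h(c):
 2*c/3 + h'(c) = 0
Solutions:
 h(c) = C1 - c^2/3


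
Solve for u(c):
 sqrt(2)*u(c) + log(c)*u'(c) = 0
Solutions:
 u(c) = C1*exp(-sqrt(2)*li(c))


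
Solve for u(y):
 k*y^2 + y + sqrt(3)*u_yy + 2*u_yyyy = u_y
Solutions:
 u(y) = C1 + C2*exp(-y*(-2^(2/3)*3^(5/6)/(3 + sqrt(2*sqrt(3) + 9))^(1/3) + 18^(1/3)*(3 + sqrt(2*sqrt(3) + 9))^(1/3))/12)*sin(y*(12^(1/3)/(3 + sqrt(2*sqrt(3) + 9))^(1/3) + 2^(1/3)*3^(1/6)*(3 + sqrt(2*sqrt(3) + 9))^(1/3))/4) + C3*exp(-y*(-2^(2/3)*3^(5/6)/(3 + sqrt(2*sqrt(3) + 9))^(1/3) + 18^(1/3)*(3 + sqrt(2*sqrt(3) + 9))^(1/3))/12)*cos(y*(12^(1/3)/(3 + sqrt(2*sqrt(3) + 9))^(1/3) + 2^(1/3)*3^(1/6)*(3 + sqrt(2*sqrt(3) + 9))^(1/3))/4) + C4*exp(y*(-2^(2/3)*3^(5/6)/(3 + sqrt(2*sqrt(3) + 9))^(1/3) + 18^(1/3)*(3 + sqrt(2*sqrt(3) + 9))^(1/3))/6) + k*y^3/3 + sqrt(3)*k*y^2 + 6*k*y + y^2/2 + sqrt(3)*y


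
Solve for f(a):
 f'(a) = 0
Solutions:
 f(a) = C1


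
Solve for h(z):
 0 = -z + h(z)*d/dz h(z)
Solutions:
 h(z) = -sqrt(C1 + z^2)
 h(z) = sqrt(C1 + z^2)


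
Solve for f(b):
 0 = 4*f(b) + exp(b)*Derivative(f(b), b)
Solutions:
 f(b) = C1*exp(4*exp(-b))


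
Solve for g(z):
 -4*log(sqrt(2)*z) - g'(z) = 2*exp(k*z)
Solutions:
 g(z) = C1 - 4*z*log(z) + 2*z*(2 - log(2)) + Piecewise((-2*exp(k*z)/k, Ne(k, 0)), (-2*z, True))


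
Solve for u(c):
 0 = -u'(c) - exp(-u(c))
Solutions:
 u(c) = log(C1 - c)


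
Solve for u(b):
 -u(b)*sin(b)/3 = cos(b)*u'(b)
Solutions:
 u(b) = C1*cos(b)^(1/3)


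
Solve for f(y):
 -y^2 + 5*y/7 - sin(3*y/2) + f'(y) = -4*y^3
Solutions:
 f(y) = C1 - y^4 + y^3/3 - 5*y^2/14 - 2*cos(3*y/2)/3


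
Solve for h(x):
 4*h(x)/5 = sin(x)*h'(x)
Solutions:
 h(x) = C1*(cos(x) - 1)^(2/5)/(cos(x) + 1)^(2/5)


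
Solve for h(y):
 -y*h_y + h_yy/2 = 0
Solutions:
 h(y) = C1 + C2*erfi(y)


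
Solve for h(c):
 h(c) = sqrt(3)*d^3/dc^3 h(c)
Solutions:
 h(c) = C3*exp(3^(5/6)*c/3) + (C1*sin(3^(1/3)*c/2) + C2*cos(3^(1/3)*c/2))*exp(-3^(5/6)*c/6)


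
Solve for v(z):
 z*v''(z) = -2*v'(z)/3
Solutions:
 v(z) = C1 + C2*z^(1/3)


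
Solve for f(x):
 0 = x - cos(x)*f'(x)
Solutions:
 f(x) = C1 + Integral(x/cos(x), x)


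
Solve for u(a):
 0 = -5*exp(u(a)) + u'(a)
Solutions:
 u(a) = log(-1/(C1 + 5*a))


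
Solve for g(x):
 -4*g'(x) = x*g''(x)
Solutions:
 g(x) = C1 + C2/x^3


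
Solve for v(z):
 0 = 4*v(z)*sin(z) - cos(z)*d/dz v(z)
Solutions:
 v(z) = C1/cos(z)^4


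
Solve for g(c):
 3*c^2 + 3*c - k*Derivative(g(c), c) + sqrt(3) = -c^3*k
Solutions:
 g(c) = C1 + c^4/4 + c^3/k + 3*c^2/(2*k) + sqrt(3)*c/k


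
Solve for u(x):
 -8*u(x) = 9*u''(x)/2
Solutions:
 u(x) = C1*sin(4*x/3) + C2*cos(4*x/3)


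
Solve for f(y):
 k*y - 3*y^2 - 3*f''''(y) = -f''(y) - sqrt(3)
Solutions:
 f(y) = C1 + C2*y + C3*exp(-sqrt(3)*y/3) + C4*exp(sqrt(3)*y/3) - k*y^3/6 + y^4/4 + y^2*(9 - sqrt(3)/2)


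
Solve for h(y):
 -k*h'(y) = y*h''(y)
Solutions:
 h(y) = C1 + y^(1 - re(k))*(C2*sin(log(y)*Abs(im(k))) + C3*cos(log(y)*im(k)))


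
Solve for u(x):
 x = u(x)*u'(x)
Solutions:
 u(x) = -sqrt(C1 + x^2)
 u(x) = sqrt(C1 + x^2)


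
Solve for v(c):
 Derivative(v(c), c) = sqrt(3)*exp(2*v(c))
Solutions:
 v(c) = log(-sqrt(-1/(C1 + sqrt(3)*c))) - log(2)/2
 v(c) = log(-1/(C1 + sqrt(3)*c))/2 - log(2)/2


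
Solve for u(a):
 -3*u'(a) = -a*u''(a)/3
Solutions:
 u(a) = C1 + C2*a^10


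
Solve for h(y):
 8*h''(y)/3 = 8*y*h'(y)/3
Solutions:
 h(y) = C1 + C2*erfi(sqrt(2)*y/2)


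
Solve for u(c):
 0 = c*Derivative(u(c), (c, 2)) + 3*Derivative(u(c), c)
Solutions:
 u(c) = C1 + C2/c^2


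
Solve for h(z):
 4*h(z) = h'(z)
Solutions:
 h(z) = C1*exp(4*z)


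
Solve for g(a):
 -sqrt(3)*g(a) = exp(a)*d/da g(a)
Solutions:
 g(a) = C1*exp(sqrt(3)*exp(-a))


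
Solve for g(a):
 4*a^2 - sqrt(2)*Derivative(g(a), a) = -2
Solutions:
 g(a) = C1 + 2*sqrt(2)*a^3/3 + sqrt(2)*a


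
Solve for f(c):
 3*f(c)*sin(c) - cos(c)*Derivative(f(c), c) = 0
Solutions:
 f(c) = C1/cos(c)^3


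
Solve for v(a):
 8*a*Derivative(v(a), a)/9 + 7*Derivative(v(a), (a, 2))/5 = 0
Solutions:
 v(a) = C1 + C2*erf(2*sqrt(35)*a/21)


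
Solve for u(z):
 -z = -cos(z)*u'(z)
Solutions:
 u(z) = C1 + Integral(z/cos(z), z)


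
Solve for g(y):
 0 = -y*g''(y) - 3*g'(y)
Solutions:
 g(y) = C1 + C2/y^2


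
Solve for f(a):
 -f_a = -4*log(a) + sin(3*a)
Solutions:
 f(a) = C1 + 4*a*log(a) - 4*a + cos(3*a)/3


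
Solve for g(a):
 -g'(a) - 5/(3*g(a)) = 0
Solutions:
 g(a) = -sqrt(C1 - 30*a)/3
 g(a) = sqrt(C1 - 30*a)/3


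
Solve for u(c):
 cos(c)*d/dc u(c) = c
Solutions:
 u(c) = C1 + Integral(c/cos(c), c)


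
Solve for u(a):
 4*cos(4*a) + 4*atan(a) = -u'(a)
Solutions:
 u(a) = C1 - 4*a*atan(a) + 2*log(a^2 + 1) - sin(4*a)


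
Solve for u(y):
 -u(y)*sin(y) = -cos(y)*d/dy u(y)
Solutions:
 u(y) = C1/cos(y)


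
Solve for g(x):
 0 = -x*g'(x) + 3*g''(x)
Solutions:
 g(x) = C1 + C2*erfi(sqrt(6)*x/6)


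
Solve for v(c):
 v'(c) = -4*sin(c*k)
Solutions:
 v(c) = C1 + 4*cos(c*k)/k


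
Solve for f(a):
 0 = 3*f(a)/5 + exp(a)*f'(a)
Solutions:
 f(a) = C1*exp(3*exp(-a)/5)


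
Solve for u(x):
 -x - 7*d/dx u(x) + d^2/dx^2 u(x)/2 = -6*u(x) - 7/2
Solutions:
 u(x) = C1*exp(x*(7 - sqrt(37))) + C2*exp(x*(sqrt(37) + 7)) + x/6 - 7/18


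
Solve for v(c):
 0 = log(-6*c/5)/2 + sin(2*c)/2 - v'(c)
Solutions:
 v(c) = C1 + c*log(-c)/2 - c*log(5) - c/2 + c*log(30)/2 - cos(2*c)/4


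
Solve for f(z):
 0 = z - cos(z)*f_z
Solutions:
 f(z) = C1 + Integral(z/cos(z), z)


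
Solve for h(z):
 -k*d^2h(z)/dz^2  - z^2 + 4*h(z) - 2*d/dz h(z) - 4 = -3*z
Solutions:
 h(z) = C1*exp(z*(sqrt(4*k + 1) - 1)/k) + C2*exp(-z*(sqrt(4*k + 1) + 1)/k) + k/8 + z^2/4 - z/2 + 3/4


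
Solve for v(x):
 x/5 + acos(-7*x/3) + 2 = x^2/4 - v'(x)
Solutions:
 v(x) = C1 + x^3/12 - x^2/10 - x*acos(-7*x/3) - 2*x - sqrt(9 - 49*x^2)/7


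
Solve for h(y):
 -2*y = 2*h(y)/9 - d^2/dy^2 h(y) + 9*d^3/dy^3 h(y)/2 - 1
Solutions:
 h(y) = C1*exp(y*(2*2^(2/3)/(9*sqrt(705) + 239)^(1/3) + 4 + 2^(1/3)*(9*sqrt(705) + 239)^(1/3))/54)*sin(2^(1/3)*sqrt(3)*y*(-(9*sqrt(705) + 239)^(1/3) + 2*2^(1/3)/(9*sqrt(705) + 239)^(1/3))/54) + C2*exp(y*(2*2^(2/3)/(9*sqrt(705) + 239)^(1/3) + 4 + 2^(1/3)*(9*sqrt(705) + 239)^(1/3))/54)*cos(2^(1/3)*sqrt(3)*y*(-(9*sqrt(705) + 239)^(1/3) + 2*2^(1/3)/(9*sqrt(705) + 239)^(1/3))/54) + C3*exp(y*(-2^(1/3)*(9*sqrt(705) + 239)^(1/3) - 2*2^(2/3)/(9*sqrt(705) + 239)^(1/3) + 2)/27) - 9*y + 9/2


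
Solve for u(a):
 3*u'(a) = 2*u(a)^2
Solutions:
 u(a) = -3/(C1 + 2*a)


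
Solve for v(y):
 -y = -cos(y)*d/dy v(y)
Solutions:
 v(y) = C1 + Integral(y/cos(y), y)


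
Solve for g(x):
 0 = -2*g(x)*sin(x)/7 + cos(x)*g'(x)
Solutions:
 g(x) = C1/cos(x)^(2/7)


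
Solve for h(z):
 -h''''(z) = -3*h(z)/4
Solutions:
 h(z) = C1*exp(-sqrt(2)*3^(1/4)*z/2) + C2*exp(sqrt(2)*3^(1/4)*z/2) + C3*sin(sqrt(2)*3^(1/4)*z/2) + C4*cos(sqrt(2)*3^(1/4)*z/2)


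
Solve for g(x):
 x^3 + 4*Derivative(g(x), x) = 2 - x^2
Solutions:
 g(x) = C1 - x^4/16 - x^3/12 + x/2


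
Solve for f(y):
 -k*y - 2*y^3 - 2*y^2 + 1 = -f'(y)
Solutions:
 f(y) = C1 + k*y^2/2 + y^4/2 + 2*y^3/3 - y


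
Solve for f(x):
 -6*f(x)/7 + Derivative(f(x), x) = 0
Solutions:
 f(x) = C1*exp(6*x/7)


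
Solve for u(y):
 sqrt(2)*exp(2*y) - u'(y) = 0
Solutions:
 u(y) = C1 + sqrt(2)*exp(2*y)/2


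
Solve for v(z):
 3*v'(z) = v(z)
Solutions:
 v(z) = C1*exp(z/3)


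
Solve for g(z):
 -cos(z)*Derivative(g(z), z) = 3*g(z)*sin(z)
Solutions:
 g(z) = C1*cos(z)^3


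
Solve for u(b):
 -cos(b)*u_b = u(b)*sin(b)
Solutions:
 u(b) = C1*cos(b)


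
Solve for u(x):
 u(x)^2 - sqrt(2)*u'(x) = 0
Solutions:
 u(x) = -2/(C1 + sqrt(2)*x)


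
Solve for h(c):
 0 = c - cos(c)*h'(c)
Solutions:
 h(c) = C1 + Integral(c/cos(c), c)


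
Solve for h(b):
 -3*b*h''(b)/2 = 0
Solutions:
 h(b) = C1 + C2*b


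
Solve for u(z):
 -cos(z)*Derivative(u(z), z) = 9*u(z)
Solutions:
 u(z) = C1*sqrt(sin(z) - 1)*(sin(z)^4 - 4*sin(z)^3 + 6*sin(z)^2 - 4*sin(z) + 1)/(sqrt(sin(z) + 1)*(sin(z)^4 + 4*sin(z)^3 + 6*sin(z)^2 + 4*sin(z) + 1))


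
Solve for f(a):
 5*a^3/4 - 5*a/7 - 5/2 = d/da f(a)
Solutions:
 f(a) = C1 + 5*a^4/16 - 5*a^2/14 - 5*a/2


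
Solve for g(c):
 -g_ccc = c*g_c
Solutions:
 g(c) = C1 + Integral(C2*airyai(-c) + C3*airybi(-c), c)


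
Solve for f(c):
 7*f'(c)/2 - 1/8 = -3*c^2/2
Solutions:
 f(c) = C1 - c^3/7 + c/28


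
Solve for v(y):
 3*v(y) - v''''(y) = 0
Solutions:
 v(y) = C1*exp(-3^(1/4)*y) + C2*exp(3^(1/4)*y) + C3*sin(3^(1/4)*y) + C4*cos(3^(1/4)*y)


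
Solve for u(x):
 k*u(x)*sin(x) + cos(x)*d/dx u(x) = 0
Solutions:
 u(x) = C1*exp(k*log(cos(x)))


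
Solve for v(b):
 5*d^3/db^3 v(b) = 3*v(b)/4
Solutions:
 v(b) = C3*exp(150^(1/3)*b/10) + (C1*sin(3^(5/6)*50^(1/3)*b/20) + C2*cos(3^(5/6)*50^(1/3)*b/20))*exp(-150^(1/3)*b/20)


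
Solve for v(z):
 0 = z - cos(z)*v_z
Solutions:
 v(z) = C1 + Integral(z/cos(z), z)


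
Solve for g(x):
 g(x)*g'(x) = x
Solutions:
 g(x) = -sqrt(C1 + x^2)
 g(x) = sqrt(C1 + x^2)


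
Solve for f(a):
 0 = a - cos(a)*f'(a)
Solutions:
 f(a) = C1 + Integral(a/cos(a), a)


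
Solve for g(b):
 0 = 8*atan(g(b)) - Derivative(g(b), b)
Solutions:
 Integral(1/atan(_y), (_y, g(b))) = C1 + 8*b


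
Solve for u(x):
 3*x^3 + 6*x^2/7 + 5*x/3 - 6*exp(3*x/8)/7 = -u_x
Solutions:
 u(x) = C1 - 3*x^4/4 - 2*x^3/7 - 5*x^2/6 + 16*exp(3*x/8)/7


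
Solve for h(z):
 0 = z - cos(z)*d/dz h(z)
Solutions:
 h(z) = C1 + Integral(z/cos(z), z)


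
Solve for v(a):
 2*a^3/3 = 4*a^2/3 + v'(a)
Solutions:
 v(a) = C1 + a^4/6 - 4*a^3/9


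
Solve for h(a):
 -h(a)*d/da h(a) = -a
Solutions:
 h(a) = -sqrt(C1 + a^2)
 h(a) = sqrt(C1 + a^2)


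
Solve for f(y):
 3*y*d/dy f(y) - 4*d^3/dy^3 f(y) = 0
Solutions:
 f(y) = C1 + Integral(C2*airyai(6^(1/3)*y/2) + C3*airybi(6^(1/3)*y/2), y)


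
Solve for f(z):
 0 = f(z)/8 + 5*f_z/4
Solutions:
 f(z) = C1*exp(-z/10)


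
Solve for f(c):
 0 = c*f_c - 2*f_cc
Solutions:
 f(c) = C1 + C2*erfi(c/2)


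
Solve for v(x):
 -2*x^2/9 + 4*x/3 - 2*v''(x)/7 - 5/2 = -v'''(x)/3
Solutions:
 v(x) = C1 + C2*x + C3*exp(6*x/7) - 7*x^4/108 + 77*x^3/162 - 1757*x^2/648


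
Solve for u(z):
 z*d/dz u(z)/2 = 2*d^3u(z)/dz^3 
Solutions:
 u(z) = C1 + Integral(C2*airyai(2^(1/3)*z/2) + C3*airybi(2^(1/3)*z/2), z)


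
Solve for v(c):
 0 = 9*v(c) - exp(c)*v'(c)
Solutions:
 v(c) = C1*exp(-9*exp(-c))


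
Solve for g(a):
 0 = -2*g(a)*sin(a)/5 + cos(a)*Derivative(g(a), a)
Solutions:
 g(a) = C1/cos(a)^(2/5)


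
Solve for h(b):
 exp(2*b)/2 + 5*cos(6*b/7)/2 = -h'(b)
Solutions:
 h(b) = C1 - exp(2*b)/4 - 35*sin(6*b/7)/12


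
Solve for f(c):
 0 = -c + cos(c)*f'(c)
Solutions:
 f(c) = C1 + Integral(c/cos(c), c)


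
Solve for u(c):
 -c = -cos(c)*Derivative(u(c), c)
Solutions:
 u(c) = C1 + Integral(c/cos(c), c)


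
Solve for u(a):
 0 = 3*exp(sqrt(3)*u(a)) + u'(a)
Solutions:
 u(a) = sqrt(3)*(2*log(1/(C1 + 3*a)) - log(3))/6


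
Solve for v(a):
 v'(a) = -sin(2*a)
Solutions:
 v(a) = C1 + cos(2*a)/2


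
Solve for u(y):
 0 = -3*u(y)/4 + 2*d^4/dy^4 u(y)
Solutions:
 u(y) = C1*exp(-6^(1/4)*y/2) + C2*exp(6^(1/4)*y/2) + C3*sin(6^(1/4)*y/2) + C4*cos(6^(1/4)*y/2)


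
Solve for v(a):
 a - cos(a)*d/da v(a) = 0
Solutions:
 v(a) = C1 + Integral(a/cos(a), a)


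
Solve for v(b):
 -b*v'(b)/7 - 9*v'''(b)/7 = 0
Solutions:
 v(b) = C1 + Integral(C2*airyai(-3^(1/3)*b/3) + C3*airybi(-3^(1/3)*b/3), b)


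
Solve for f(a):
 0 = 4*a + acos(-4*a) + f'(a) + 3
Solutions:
 f(a) = C1 - 2*a^2 - a*acos(-4*a) - 3*a - sqrt(1 - 16*a^2)/4


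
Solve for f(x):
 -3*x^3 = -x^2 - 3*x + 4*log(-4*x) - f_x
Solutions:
 f(x) = C1 + 3*x^4/4 - x^3/3 - 3*x^2/2 + 4*x*log(-x) + 4*x*(-1 + 2*log(2))


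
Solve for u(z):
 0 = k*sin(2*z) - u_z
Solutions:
 u(z) = C1 - k*cos(2*z)/2


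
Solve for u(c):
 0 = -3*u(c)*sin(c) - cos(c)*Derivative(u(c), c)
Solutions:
 u(c) = C1*cos(c)^3


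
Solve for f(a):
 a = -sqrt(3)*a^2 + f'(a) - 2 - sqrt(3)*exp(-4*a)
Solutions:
 f(a) = C1 + sqrt(3)*a^3/3 + a^2/2 + 2*a - sqrt(3)*exp(-4*a)/4


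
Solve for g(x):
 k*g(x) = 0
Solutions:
 g(x) = 0


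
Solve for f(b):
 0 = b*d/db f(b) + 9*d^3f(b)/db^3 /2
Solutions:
 f(b) = C1 + Integral(C2*airyai(-6^(1/3)*b/3) + C3*airybi(-6^(1/3)*b/3), b)


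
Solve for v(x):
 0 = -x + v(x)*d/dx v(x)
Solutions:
 v(x) = -sqrt(C1 + x^2)
 v(x) = sqrt(C1 + x^2)


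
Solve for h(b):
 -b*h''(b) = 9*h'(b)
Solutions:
 h(b) = C1 + C2/b^8


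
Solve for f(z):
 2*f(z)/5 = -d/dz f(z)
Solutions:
 f(z) = C1*exp(-2*z/5)


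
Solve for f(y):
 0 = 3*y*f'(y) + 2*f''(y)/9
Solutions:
 f(y) = C1 + C2*erf(3*sqrt(3)*y/2)


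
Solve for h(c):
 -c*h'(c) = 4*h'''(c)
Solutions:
 h(c) = C1 + Integral(C2*airyai(-2^(1/3)*c/2) + C3*airybi(-2^(1/3)*c/2), c)


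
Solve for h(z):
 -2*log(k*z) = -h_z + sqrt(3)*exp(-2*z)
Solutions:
 h(z) = C1 + 2*z*log(k*z) - 2*z - sqrt(3)*exp(-2*z)/2


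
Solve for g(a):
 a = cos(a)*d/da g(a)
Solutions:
 g(a) = C1 + Integral(a/cos(a), a)


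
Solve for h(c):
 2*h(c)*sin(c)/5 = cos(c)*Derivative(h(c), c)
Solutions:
 h(c) = C1/cos(c)^(2/5)


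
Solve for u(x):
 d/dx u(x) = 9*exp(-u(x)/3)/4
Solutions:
 u(x) = 3*log(C1 + 3*x/4)


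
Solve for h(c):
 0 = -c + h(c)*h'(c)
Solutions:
 h(c) = -sqrt(C1 + c^2)
 h(c) = sqrt(C1 + c^2)


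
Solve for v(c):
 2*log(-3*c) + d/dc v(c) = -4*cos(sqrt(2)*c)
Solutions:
 v(c) = C1 - 2*c*log(-c) - 2*c*log(3) + 2*c - 2*sqrt(2)*sin(sqrt(2)*c)


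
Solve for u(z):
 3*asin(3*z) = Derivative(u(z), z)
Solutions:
 u(z) = C1 + 3*z*asin(3*z) + sqrt(1 - 9*z^2)


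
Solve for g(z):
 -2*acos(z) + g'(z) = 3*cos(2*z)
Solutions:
 g(z) = C1 + 2*z*acos(z) - 2*sqrt(1 - z^2) + 3*sin(2*z)/2


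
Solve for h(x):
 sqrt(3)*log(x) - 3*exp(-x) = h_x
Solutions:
 h(x) = C1 + sqrt(3)*x*log(x) - sqrt(3)*x + 3*exp(-x)


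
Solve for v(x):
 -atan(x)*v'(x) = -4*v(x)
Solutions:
 v(x) = C1*exp(4*Integral(1/atan(x), x))


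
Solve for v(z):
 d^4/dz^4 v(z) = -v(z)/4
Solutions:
 v(z) = (C1*sin(z/2) + C2*cos(z/2))*exp(-z/2) + (C3*sin(z/2) + C4*cos(z/2))*exp(z/2)


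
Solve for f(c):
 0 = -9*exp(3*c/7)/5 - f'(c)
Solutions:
 f(c) = C1 - 21*exp(3*c/7)/5


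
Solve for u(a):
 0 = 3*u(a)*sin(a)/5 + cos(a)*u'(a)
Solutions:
 u(a) = C1*cos(a)^(3/5)


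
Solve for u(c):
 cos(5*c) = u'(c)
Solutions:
 u(c) = C1 + sin(5*c)/5


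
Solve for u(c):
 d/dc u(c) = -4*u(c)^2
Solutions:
 u(c) = 1/(C1 + 4*c)


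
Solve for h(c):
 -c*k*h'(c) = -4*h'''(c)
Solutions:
 h(c) = C1 + Integral(C2*airyai(2^(1/3)*c*k^(1/3)/2) + C3*airybi(2^(1/3)*c*k^(1/3)/2), c)


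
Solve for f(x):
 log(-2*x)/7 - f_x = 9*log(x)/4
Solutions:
 f(x) = C1 - 59*x*log(x)/28 + x*(4*log(2) + 59 + 4*I*pi)/28


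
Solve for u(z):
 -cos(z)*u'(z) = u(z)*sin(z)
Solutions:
 u(z) = C1*cos(z)


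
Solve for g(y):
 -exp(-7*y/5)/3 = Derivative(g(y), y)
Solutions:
 g(y) = C1 + 5*exp(-7*y/5)/21


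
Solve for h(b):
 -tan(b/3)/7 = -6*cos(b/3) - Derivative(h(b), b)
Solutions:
 h(b) = C1 - 3*log(cos(b/3))/7 - 18*sin(b/3)


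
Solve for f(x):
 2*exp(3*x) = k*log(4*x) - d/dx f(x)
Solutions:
 f(x) = C1 + k*x*log(x) + k*x*(-1 + 2*log(2)) - 2*exp(3*x)/3


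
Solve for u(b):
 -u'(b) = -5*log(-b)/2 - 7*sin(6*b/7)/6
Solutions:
 u(b) = C1 + 5*b*log(-b)/2 - 5*b/2 - 49*cos(6*b/7)/36


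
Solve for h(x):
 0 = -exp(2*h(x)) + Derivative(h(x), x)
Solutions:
 h(x) = log(-sqrt(-1/(C1 + x))) - log(2)/2
 h(x) = log(-1/(C1 + x))/2 - log(2)/2


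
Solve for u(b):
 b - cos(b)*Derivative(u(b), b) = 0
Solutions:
 u(b) = C1 + Integral(b/cos(b), b)


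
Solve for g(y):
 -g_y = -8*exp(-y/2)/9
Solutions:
 g(y) = C1 - 16*exp(-y/2)/9


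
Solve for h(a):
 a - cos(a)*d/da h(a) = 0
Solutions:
 h(a) = C1 + Integral(a/cos(a), a)


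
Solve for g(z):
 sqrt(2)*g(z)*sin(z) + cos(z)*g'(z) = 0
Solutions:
 g(z) = C1*cos(z)^(sqrt(2))
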